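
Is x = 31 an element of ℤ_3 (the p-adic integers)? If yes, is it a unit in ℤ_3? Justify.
x ∈ ℤ_3^× (unit); v_3(x) = 0

ℤ_3 = {x ∈ ℚ_3 : v_3(x) ≥ 0} and ℤ_3^× = {x ∈ ℤ_3 : v_3(x) = 0}. Here v_3(31) = v_3(num) − v_3(den) = 0; compare against these criteria.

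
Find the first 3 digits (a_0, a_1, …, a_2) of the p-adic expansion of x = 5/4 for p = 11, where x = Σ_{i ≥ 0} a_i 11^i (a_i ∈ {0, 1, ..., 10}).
(a_0, …, a_2) = (4, 8, 2)

v_11(5/4) = 0 (numerator and denominator both coprime to 11), so x ∈ ℤ_11^×. Compute digits iteratively via a_i = x_i mod 11, x_{i+1} = (x_i − a_i)/11, with x_0 = x:
  x_0 = 5/4;  a_0 = 4;  x_1 = (x_0 − 4)/11 = -1/4
  x_1 = -1/4;  a_1 = 8;  x_2 = (x_1 − 8)/11 = -3/4
  x_2 = -3/4;  a_2 = 2;  x_3 = (x_2 − 2)/11 = -1/4
Digits: (4, 8, 2).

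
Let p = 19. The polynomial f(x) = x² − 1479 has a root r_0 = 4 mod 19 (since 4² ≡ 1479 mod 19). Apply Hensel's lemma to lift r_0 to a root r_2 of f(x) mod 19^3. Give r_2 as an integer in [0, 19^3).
r_2 = 3120 (mod 6859)

Hensel's recurrence: r_{i+1} = r_i − f(r_i)·(f′(r_i))^{-1} mod 19^{i+2}, with f′(x) = 2x. Iterate:
  r_0 = 4 (mod 19)
  r_1 = 232 (mod 361)
  r_2 = 3120 (mod 6859)
Final: r_2 = 3120, and one checks f(r_2) ≡ 0 mod 19^3.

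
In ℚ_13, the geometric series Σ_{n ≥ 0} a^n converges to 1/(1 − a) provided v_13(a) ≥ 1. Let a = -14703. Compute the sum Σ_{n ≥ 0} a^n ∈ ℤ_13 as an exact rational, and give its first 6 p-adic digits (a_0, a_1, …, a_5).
Σ a^n = 1/(1 − a) = 1/14704;  first 6 digits = (1, 0, 4, 6, 2, 10)

v_13(a) = 2 ≥ 1, so the series converges in ℤ_13 to 1/(1 − a) = 1/(1 − (-14703)) = 1/14704. Expand this rational in ℤ_13: compute digits iteratively via d_i = x_i mod 13, x_{i+1} = (x_i − d_i)/13. The first 6 digits are (1, 0, 4, 6, 2, 10).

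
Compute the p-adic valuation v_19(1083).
v_19(1083) = 2

v_19(n) is the largest exponent k such that 19^k divides n. Factor out: 1083 = 19^2 · 3. (Sign doesn't affect v_p.) So v_19(1083) = 2.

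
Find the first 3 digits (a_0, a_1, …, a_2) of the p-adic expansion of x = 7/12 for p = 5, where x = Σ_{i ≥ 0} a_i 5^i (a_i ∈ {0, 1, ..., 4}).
(a_0, …, a_2) = (1, 2, 0)

v_5(7/12) = 0 (numerator and denominator both coprime to 5), so x ∈ ℤ_5^×. Compute digits iteratively via a_i = x_i mod 5, x_{i+1} = (x_i − a_i)/5, with x_0 = x:
  x_0 = 7/12;  a_0 = 1;  x_1 = (x_0 − 1)/5 = -1/12
  x_1 = -1/12;  a_1 = 2;  x_2 = (x_1 − 2)/5 = -5/12
  x_2 = -5/12;  a_2 = 0;  x_3 = (x_2 − 0)/5 = -1/12
Digits: (1, 2, 0).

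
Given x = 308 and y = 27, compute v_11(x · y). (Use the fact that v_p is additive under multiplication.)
v_11(8316) = 1

v_p(x) = 1 (factor: 308 = 11^1 · 28); v_p(y) = 0 (factor: 27 = 11^0 · 27). Additivity: v_p(xy) = v_p(x) + v_p(y) = 1 + 0 = 1. (Direct check: xy = 8316 = 11^1 · (756).)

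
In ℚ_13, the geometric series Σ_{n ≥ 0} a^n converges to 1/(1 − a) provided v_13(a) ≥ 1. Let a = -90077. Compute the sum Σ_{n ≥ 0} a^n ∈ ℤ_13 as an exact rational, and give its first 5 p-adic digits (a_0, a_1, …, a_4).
Σ a^n = 1/(1 − a) = 1/90078;  first 5 digits = (1, 0, 0, 11, 9)

v_13(a) = 3 ≥ 1, so the series converges in ℤ_13 to 1/(1 − a) = 1/(1 − (-90077)) = 1/90078. Expand this rational in ℤ_13: compute digits iteratively via d_i = x_i mod 13, x_{i+1} = (x_i − d_i)/13. The first 5 digits are (1, 0, 0, 11, 9).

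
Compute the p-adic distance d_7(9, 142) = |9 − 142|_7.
d_7(9, 142) = 1/7

Step 1 — x − y = 9 − 142 = -133. Step 2 — v_7(-133) = 1 (factor: -133 = −(7^1 · 19); the sign does not affect v_p). Step 3 — |x − y|_7 = 7^{-1} = 1/7.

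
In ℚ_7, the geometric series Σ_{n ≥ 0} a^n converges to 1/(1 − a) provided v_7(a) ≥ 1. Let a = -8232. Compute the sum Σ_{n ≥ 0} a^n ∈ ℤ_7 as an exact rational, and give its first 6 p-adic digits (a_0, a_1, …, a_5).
Σ a^n = 1/(1 − a) = 1/8233;  first 6 digits = (1, 0, 0, 4, 3, 6)

v_7(a) = 3 ≥ 1, so the series converges in ℤ_7 to 1/(1 − a) = 1/(1 − (-8232)) = 1/8233. Expand this rational in ℤ_7: compute digits iteratively via d_i = x_i mod 7, x_{i+1} = (x_i − d_i)/7. The first 6 digits are (1, 0, 0, 4, 3, 6).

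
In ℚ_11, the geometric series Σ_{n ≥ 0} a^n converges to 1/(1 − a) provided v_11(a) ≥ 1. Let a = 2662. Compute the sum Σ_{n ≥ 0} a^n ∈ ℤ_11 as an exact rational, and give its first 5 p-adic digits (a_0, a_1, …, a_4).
Σ a^n = 1/(1 − a) = -1/2661;  first 5 digits = (1, 0, 0, 2, 0)

v_11(a) = 3 ≥ 1, so the series converges in ℤ_11 to 1/(1 − a) = 1/(1 − 2662) = -1/2661. Expand this rational in ℤ_11: compute digits iteratively via d_i = x_i mod 11, x_{i+1} = (x_i − d_i)/11. The first 5 digits are (1, 0, 0, 2, 0).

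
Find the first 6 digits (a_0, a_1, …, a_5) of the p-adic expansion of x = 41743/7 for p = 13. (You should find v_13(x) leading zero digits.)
(a_0, …, a_5) = (0, 0, 0, 12, 3, 9)

v_13(41743/7) = 3, so a_0 = ... = a_2 = 0. Factor out: x = 13^3 · u with u = 19/7 a unit in ℤ_13. Expand u iteratively via a_{v+i} = u_i mod 13, u_{i+1} = (u_i − a_{v+i})/13:
  u_0 = 19/7;  a_3 = 12;  u_1 = (u_0 − 12)/13 = -5/7
  u_1 = -5/7;  a_4 = 3;  u_2 = (u_1 − 3)/13 = -2/7
  u_2 = -2/7;  a_5 = 9;  u_3 = (u_2 − 9)/13 = -5/7
Digits: (0, 0, 0, 12, 3, 9).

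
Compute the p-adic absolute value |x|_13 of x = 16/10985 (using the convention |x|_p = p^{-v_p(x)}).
|16/10985|_13 = 2197

Step 1 — compute v_13(x) by factoring powers of 13 out of the numerator and denominator: v_13(16/10985) = -3. Step 2 — apply |x|_p = p^{-v_p(x)} = 13^{3} = 2197.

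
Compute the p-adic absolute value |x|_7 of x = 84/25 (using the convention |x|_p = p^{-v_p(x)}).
|84/25|_7 = 1/7

Step 1 — compute v_7(x) by factoring powers of 7 out of the numerator and denominator: v_7(84/25) = 1. Step 2 — apply |x|_p = p^{-v_p(x)} = 7^{-1} = 1/7.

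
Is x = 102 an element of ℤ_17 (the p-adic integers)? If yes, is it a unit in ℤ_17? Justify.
x ∈ ℤ_17 but not a unit; v_17(x) = 1 > 0

ℤ_17 = {x ∈ ℚ_17 : v_17(x) ≥ 0} and ℤ_17^× = {x ∈ ℤ_17 : v_17(x) = 0}. Here v_17(102) = v_17(num) − v_17(den) = 1; compare against these criteria.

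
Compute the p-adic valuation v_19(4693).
v_19(4693) = 2

v_19(n) is the largest exponent k such that 19^k divides n. Factor out: 4693 = 19^2 · 13. (Sign doesn't affect v_p.) So v_19(4693) = 2.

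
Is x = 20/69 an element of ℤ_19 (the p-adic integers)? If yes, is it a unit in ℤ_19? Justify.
x ∈ ℤ_19^× (unit); v_19(x) = 0

ℤ_19 = {x ∈ ℚ_19 : v_19(x) ≥ 0} and ℤ_19^× = {x ∈ ℤ_19 : v_19(x) = 0}. Here v_19(20/69) = v_19(num) − v_19(den) = 0; compare against these criteria.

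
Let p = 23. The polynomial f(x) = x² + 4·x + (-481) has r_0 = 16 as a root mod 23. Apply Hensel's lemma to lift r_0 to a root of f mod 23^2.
r_1 = 476 (mod 529)

Hensel: r_{i+1} = r_i − f(r_i)·(f′(r_i))^{-1} mod 23^{i+2}, f′(x) = 2x + 4. Iterate:
  r_0 = 16 (mod 23)
  r_1 = 476 (mod 529)
Final: r = 476 satisfies f(r) ≡ 0 mod 23^2.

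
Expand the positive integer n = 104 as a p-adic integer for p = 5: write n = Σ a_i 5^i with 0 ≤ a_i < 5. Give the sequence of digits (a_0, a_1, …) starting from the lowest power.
(a_0, a_1, …) = (4, 0, 4)

Repeated division by 5 gives the digits low-to-high: 104 = 4 + 4·5^2. Digit sequence: (4, 0, 4).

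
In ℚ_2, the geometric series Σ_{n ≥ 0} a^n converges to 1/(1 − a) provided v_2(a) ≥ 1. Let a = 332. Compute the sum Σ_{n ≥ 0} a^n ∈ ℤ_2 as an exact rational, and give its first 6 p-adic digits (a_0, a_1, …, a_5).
Σ a^n = 1/(1 − a) = -1/331;  first 6 digits = (1, 0, 1, 1, 1, 0)

v_2(a) = 2 ≥ 1, so the series converges in ℤ_2 to 1/(1 − a) = 1/(1 − 332) = -1/331. Expand this rational in ℤ_2: compute digits iteratively via d_i = x_i mod 2, x_{i+1} = (x_i − d_i)/2. The first 6 digits are (1, 0, 1, 1, 1, 0).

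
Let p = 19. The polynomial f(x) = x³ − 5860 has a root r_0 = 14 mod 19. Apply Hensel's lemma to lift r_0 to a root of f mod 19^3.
r_2 = 1952 (mod 6859)

Hensel: r_{i+1} = r_i − f(r_i)/f′(r_i) mod 19^{i+2}, where f′(x) = 3x². Iterate:
  r_0 = 14 (mod 19)
  r_1 = 147 (mod 361)
  r_2 = 1952 (mod 6859)
Final: r = 1952 with f(r) ≡ 0 mod 19^3.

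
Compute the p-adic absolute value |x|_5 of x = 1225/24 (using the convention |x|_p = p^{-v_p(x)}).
|1225/24|_5 = 1/25

Step 1 — compute v_5(x) by factoring powers of 5 out of the numerator and denominator: v_5(1225/24) = 2. Step 2 — apply |x|_p = p^{-v_p(x)} = 5^{-2} = 1/25.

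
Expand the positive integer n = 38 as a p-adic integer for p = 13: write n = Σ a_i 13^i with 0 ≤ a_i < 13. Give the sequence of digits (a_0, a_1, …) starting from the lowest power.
(a_0, a_1, …) = (12, 2)

Repeated division by 13 gives the digits low-to-high: 38 = 12 + 2·13^1. Digit sequence: (12, 2).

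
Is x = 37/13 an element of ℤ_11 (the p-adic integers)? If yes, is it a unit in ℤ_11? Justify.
x ∈ ℤ_11^× (unit); v_11(x) = 0

ℤ_11 = {x ∈ ℚ_11 : v_11(x) ≥ 0} and ℤ_11^× = {x ∈ ℤ_11 : v_11(x) = 0}. Here v_11(37/13) = v_11(num) − v_11(den) = 0; compare against these criteria.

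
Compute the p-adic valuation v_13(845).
v_13(845) = 2

v_13(n) is the largest exponent k such that 13^k divides n. Factor out: 845 = 13^2 · 5. (Sign doesn't affect v_p.) So v_13(845) = 2.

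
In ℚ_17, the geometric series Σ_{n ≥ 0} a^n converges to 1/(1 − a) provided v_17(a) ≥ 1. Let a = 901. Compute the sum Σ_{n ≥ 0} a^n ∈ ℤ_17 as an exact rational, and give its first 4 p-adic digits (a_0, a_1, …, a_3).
Σ a^n = 1/(1 − a) = -1/900;  first 4 digits = (1, 2, 7, 3)

v_17(a) = 1 ≥ 1, so the series converges in ℤ_17 to 1/(1 − a) = 1/(1 − 901) = -1/900. Expand this rational in ℤ_17: compute digits iteratively via d_i = x_i mod 17, x_{i+1} = (x_i − d_i)/17. The first 4 digits are (1, 2, 7, 3).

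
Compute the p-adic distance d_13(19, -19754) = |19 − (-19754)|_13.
d_13(19, -19754) = 1/2197

Step 1 — x − y = 19 − (-19754) = 19773. Step 2 — v_13(19773) = 3 (factor: 19773 = (13^3 · 9); the sign does not affect v_p). Step 3 — |x − y|_13 = 13^{-3} = 1/2197.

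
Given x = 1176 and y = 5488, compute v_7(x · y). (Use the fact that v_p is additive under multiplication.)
v_7(6453888) = 5

v_p(x) = 2 (factor: 1176 = 7^2 · 24); v_p(y) = 3 (factor: 5488 = 7^3 · 16). Additivity: v_p(xy) = v_p(x) + v_p(y) = 2 + 3 = 5. (Direct check: xy = 6453888 = 7^5 · (384).)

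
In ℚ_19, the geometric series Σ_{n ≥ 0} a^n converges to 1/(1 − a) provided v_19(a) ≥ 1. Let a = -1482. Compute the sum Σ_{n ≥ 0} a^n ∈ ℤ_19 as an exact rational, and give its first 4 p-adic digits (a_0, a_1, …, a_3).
Σ a^n = 1/(1 − a) = 1/1483;  first 4 digits = (1, 17, 18, 7)

v_19(a) = 1 ≥ 1, so the series converges in ℤ_19 to 1/(1 − a) = 1/(1 − (-1482)) = 1/1483. Expand this rational in ℤ_19: compute digits iteratively via d_i = x_i mod 19, x_{i+1} = (x_i − d_i)/19. The first 4 digits are (1, 17, 18, 7).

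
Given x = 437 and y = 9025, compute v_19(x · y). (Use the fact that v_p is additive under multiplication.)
v_19(3943925) = 3

v_p(x) = 1 (factor: 437 = 19^1 · 23); v_p(y) = 2 (factor: 9025 = 19^2 · 25). Additivity: v_p(xy) = v_p(x) + v_p(y) = 1 + 2 = 3. (Direct check: xy = 3943925 = 19^3 · (575).)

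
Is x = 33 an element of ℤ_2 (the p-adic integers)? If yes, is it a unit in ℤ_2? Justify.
x ∈ ℤ_2^× (unit); v_2(x) = 0

ℤ_2 = {x ∈ ℚ_2 : v_2(x) ≥ 0} and ℤ_2^× = {x ∈ ℤ_2 : v_2(x) = 0}. Here v_2(33) = v_2(num) − v_2(den) = 0; compare against these criteria.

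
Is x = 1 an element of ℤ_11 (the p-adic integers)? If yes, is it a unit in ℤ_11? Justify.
x ∈ ℤ_11^× (unit); v_11(x) = 0

ℤ_11 = {x ∈ ℚ_11 : v_11(x) ≥ 0} and ℤ_11^× = {x ∈ ℤ_11 : v_11(x) = 0}. Here v_11(1) = v_11(num) − v_11(den) = 0; compare against these criteria.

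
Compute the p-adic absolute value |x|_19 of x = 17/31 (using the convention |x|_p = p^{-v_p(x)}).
|17/31|_19 = 1

Step 1 — compute v_19(x) by factoring powers of 19 out of the numerator and denominator: v_19(17/31) = 0. Step 2 — apply |x|_p = p^{-v_p(x)} = 19^{0} = 1.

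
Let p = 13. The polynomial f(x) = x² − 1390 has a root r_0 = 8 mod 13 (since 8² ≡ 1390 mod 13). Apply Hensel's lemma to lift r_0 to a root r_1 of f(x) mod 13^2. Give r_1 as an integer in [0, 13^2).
r_1 = 112 (mod 169)

Hensel's recurrence: r_{i+1} = r_i − f(r_i)·(f′(r_i))^{-1} mod 13^{i+2}, with f′(x) = 2x. Iterate:
  r_0 = 8 (mod 13)
  r_1 = 112 (mod 169)
Final: r_1 = 112, and one checks f(r_1) ≡ 0 mod 13^2.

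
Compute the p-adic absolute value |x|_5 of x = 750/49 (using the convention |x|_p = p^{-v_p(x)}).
|750/49|_5 = 1/125

Step 1 — compute v_5(x) by factoring powers of 5 out of the numerator and denominator: v_5(750/49) = 3. Step 2 — apply |x|_p = p^{-v_p(x)} = 5^{-3} = 1/125.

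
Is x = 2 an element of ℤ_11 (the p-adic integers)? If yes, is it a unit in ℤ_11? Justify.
x ∈ ℤ_11^× (unit); v_11(x) = 0

ℤ_11 = {x ∈ ℚ_11 : v_11(x) ≥ 0} and ℤ_11^× = {x ∈ ℤ_11 : v_11(x) = 0}. Here v_11(2) = v_11(num) − v_11(den) = 0; compare against these criteria.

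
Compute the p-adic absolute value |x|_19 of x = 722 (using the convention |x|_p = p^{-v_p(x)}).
|722|_19 = 1/361

Step 1 — compute v_19(x) by factoring powers of 19 out of the numerator and denominator: v_19(722) = 2. Step 2 — apply |x|_p = p^{-v_p(x)} = 19^{-2} = 1/361.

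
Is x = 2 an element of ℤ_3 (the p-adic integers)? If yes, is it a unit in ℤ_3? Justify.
x ∈ ℤ_3^× (unit); v_3(x) = 0

ℤ_3 = {x ∈ ℚ_3 : v_3(x) ≥ 0} and ℤ_3^× = {x ∈ ℤ_3 : v_3(x) = 0}. Here v_3(2) = v_3(num) − v_3(den) = 0; compare against these criteria.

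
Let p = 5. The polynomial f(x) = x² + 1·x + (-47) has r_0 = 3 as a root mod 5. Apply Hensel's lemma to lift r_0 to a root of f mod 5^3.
r_2 = 58 (mod 125)

Hensel: r_{i+1} = r_i − f(r_i)·(f′(r_i))^{-1} mod 5^{i+2}, f′(x) = 2x + 1. Iterate:
  r_0 = 3 (mod 5)
  r_1 = 8 (mod 25)
  r_2 = 58 (mod 125)
Final: r = 58 satisfies f(r) ≡ 0 mod 5^3.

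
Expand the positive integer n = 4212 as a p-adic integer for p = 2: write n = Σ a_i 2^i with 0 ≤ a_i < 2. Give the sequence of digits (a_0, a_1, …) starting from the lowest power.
(a_0, a_1, …) = (0, 0, 1, 0, 1, 1, 1, 0, 0, 0, 0, 0, 1)

Repeated division by 2 gives the digits low-to-high: 4212 = 1·2^2 + 1·2^4 + 1·2^5 + 1·2^6 + 1·2^12. Digit sequence: (0, 0, 1, 0, 1, 1, 1, 0, 0, 0, 0, 0, 1).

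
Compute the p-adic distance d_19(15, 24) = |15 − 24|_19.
d_19(15, 24) = 1

Step 1 — x − y = 15 − 24 = -9. Step 2 — v_19(-9) = 0 (factor: -9 = −(19^0 · 9); the sign does not affect v_p). Step 3 — |x − y|_19 = 19^{0} = 1.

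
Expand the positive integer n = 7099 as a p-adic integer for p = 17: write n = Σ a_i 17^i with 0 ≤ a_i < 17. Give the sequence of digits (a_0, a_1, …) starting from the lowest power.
(a_0, a_1, …) = (10, 9, 7, 1)

Repeated division by 17 gives the digits low-to-high: 7099 = 10 + 9·17^1 + 7·17^2 + 1·17^3. Digit sequence: (10, 9, 7, 1).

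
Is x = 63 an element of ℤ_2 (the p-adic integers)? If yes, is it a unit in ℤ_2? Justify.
x ∈ ℤ_2^× (unit); v_2(x) = 0

ℤ_2 = {x ∈ ℚ_2 : v_2(x) ≥ 0} and ℤ_2^× = {x ∈ ℤ_2 : v_2(x) = 0}. Here v_2(63) = v_2(num) − v_2(den) = 0; compare against these criteria.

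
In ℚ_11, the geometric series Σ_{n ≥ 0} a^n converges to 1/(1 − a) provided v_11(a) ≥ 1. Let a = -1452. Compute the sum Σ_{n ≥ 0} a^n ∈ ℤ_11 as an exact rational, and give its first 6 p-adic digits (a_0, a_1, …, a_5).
Σ a^n = 1/(1 − a) = 1/1453;  first 6 digits = (1, 0, 10, 9, 0, 2)

v_11(a) = 2 ≥ 1, so the series converges in ℤ_11 to 1/(1 − a) = 1/(1 − (-1452)) = 1/1453. Expand this rational in ℤ_11: compute digits iteratively via d_i = x_i mod 11, x_{i+1} = (x_i − d_i)/11. The first 6 digits are (1, 0, 10, 9, 0, 2).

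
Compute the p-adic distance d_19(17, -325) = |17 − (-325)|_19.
d_19(17, -325) = 1/19

Step 1 — x − y = 17 − (-325) = 342. Step 2 — v_19(342) = 1 (factor: 342 = (19^1 · 18); the sign does not affect v_p). Step 3 — |x − y|_19 = 19^{-1} = 1/19.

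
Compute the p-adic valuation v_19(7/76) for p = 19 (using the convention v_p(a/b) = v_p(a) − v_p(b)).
v_19(7/76) = -1

Factor powers of 19 from the numerator and denominator of the reduced fraction: 7 = 19^0 · 7 and 76 = 19^1 · 4. Apply v_p(a/b) = v_p(a) − v_p(b): v_19(7/76) = 0 − 1 = -1.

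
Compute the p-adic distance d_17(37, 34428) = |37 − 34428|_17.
d_17(37, 34428) = 1/4913

Step 1 — x − y = 37 − 34428 = -34391. Step 2 — v_17(-34391) = 3 (factor: -34391 = −(17^3 · 7); the sign does not affect v_p). Step 3 — |x − y|_17 = 17^{-3} = 1/4913.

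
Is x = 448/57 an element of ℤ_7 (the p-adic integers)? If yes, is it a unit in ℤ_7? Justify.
x ∈ ℤ_7 but not a unit; v_7(x) = 1 > 0

ℤ_7 = {x ∈ ℚ_7 : v_7(x) ≥ 0} and ℤ_7^× = {x ∈ ℤ_7 : v_7(x) = 0}. Here v_7(448/57) = v_7(num) − v_7(den) = 1; compare against these criteria.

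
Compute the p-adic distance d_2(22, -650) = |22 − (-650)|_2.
d_2(22, -650) = 1/32

Step 1 — x − y = 22 − (-650) = 672. Step 2 — v_2(672) = 5 (factor: 672 = (2^5 · 21); the sign does not affect v_p). Step 3 — |x − y|_2 = 2^{-5} = 1/32.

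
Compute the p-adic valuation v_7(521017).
v_7(521017) = 5

v_7(n) is the largest exponent k such that 7^k divides n. Factor out: 521017 = 7^5 · 31. (Sign doesn't affect v_p.) So v_7(521017) = 5.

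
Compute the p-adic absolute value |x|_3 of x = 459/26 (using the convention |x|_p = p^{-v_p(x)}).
|459/26|_3 = 1/27

Step 1 — compute v_3(x) by factoring powers of 3 out of the numerator and denominator: v_3(459/26) = 3. Step 2 — apply |x|_p = p^{-v_p(x)} = 3^{-3} = 1/27.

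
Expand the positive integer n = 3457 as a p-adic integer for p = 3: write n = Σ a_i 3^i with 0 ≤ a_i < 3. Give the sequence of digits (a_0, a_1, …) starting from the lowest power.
(a_0, a_1, …) = (1, 0, 0, 2, 0, 2, 1, 1)

Repeated division by 3 gives the digits low-to-high: 3457 = 1 + 2·3^3 + 2·3^5 + 1·3^6 + 1·3^7. Digit sequence: (1, 0, 0, 2, 0, 2, 1, 1).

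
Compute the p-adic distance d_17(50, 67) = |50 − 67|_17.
d_17(50, 67) = 1/17

Step 1 — x − y = 50 − 67 = -17. Step 2 — v_17(-17) = 1 (factor: -17 = −(17^1 · 1); the sign does not affect v_p). Step 3 — |x − y|_17 = 17^{-1} = 1/17.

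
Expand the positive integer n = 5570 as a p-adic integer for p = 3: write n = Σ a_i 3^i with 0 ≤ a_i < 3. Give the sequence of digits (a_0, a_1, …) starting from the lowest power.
(a_0, a_1, …) = (2, 2, 0, 2, 2, 1, 1, 2)

Repeated division by 3 gives the digits low-to-high: 5570 = 2 + 2·3^1 + 2·3^3 + 2·3^4 + 1·3^5 + 1·3^6 + 2·3^7. Digit sequence: (2, 2, 0, 2, 2, 1, 1, 2).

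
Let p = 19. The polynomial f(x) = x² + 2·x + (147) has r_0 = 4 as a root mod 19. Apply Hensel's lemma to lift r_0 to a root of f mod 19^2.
r_1 = 23 (mod 361)

Hensel: r_{i+1} = r_i − f(r_i)·(f′(r_i))^{-1} mod 19^{i+2}, f′(x) = 2x + 2. Iterate:
  r_0 = 4 (mod 19)
  r_1 = 23 (mod 361)
Final: r = 23 satisfies f(r) ≡ 0 mod 19^2.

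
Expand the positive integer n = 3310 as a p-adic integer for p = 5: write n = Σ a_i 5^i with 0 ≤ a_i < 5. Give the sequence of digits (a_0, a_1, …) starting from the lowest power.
(a_0, a_1, …) = (0, 2, 2, 1, 0, 1)

Repeated division by 5 gives the digits low-to-high: 3310 = 2·5^1 + 2·5^2 + 1·5^3 + 1·5^5. Digit sequence: (0, 2, 2, 1, 0, 1).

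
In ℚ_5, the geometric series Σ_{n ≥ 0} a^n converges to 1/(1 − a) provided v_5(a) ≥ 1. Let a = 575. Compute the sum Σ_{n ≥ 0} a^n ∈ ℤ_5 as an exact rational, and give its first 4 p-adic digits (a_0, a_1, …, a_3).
Σ a^n = 1/(1 − a) = -1/574;  first 4 digits = (1, 0, 3, 4)

v_5(a) = 2 ≥ 1, so the series converges in ℤ_5 to 1/(1 − a) = 1/(1 − 575) = -1/574. Expand this rational in ℤ_5: compute digits iteratively via d_i = x_i mod 5, x_{i+1} = (x_i − d_i)/5. The first 4 digits are (1, 0, 3, 4).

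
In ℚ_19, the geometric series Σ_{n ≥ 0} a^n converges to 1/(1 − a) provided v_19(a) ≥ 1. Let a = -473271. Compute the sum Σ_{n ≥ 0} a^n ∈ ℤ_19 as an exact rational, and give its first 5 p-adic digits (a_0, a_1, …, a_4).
Σ a^n = 1/(1 − a) = 1/473272;  first 5 digits = (1, 0, 0, 7, 15)

v_19(a) = 3 ≥ 1, so the series converges in ℤ_19 to 1/(1 − a) = 1/(1 − (-473271)) = 1/473272. Expand this rational in ℤ_19: compute digits iteratively via d_i = x_i mod 19, x_{i+1} = (x_i − d_i)/19. The first 5 digits are (1, 0, 0, 7, 15).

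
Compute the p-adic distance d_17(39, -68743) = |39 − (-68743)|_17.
d_17(39, -68743) = 1/4913

Step 1 — x − y = 39 − (-68743) = 68782. Step 2 — v_17(68782) = 3 (factor: 68782 = (17^3 · 14); the sign does not affect v_p). Step 3 — |x − y|_17 = 17^{-3} = 1/4913.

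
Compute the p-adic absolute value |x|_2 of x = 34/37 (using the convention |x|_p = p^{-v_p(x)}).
|34/37|_2 = 1/2

Step 1 — compute v_2(x) by factoring powers of 2 out of the numerator and denominator: v_2(34/37) = 1. Step 2 — apply |x|_p = p^{-v_p(x)} = 2^{-1} = 1/2.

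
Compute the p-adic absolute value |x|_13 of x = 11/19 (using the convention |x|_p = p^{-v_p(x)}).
|11/19|_13 = 1

Step 1 — compute v_13(x) by factoring powers of 13 out of the numerator and denominator: v_13(11/19) = 0. Step 2 — apply |x|_p = p^{-v_p(x)} = 13^{0} = 1.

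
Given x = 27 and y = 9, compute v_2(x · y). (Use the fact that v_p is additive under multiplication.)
v_2(243) = 0

v_p(x) = 0 (factor: 27 = 2^0 · 27); v_p(y) = 0 (factor: 9 = 2^0 · 9). Additivity: v_p(xy) = v_p(x) + v_p(y) = 0 + 0 = 0. (Direct check: xy = 243 = 2^0 · (243).)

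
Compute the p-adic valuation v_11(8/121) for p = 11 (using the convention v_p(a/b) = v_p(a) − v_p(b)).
v_11(8/121) = -2

Factor powers of 11 from the numerator and denominator of the reduced fraction: 8 = 11^0 · 8 and 121 = 11^2 · 1. Apply v_p(a/b) = v_p(a) − v_p(b): v_11(8/121) = 0 − 2 = -2.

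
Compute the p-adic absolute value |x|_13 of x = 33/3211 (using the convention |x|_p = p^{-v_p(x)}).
|33/3211|_13 = 169

Step 1 — compute v_13(x) by factoring powers of 13 out of the numerator and denominator: v_13(33/3211) = -2. Step 2 — apply |x|_p = p^{-v_p(x)} = 13^{2} = 169.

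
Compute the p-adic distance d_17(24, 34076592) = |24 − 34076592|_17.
d_17(24, 34076592) = 1/1419857

Step 1 — x − y = 24 − 34076592 = -34076568. Step 2 — v_17(-34076568) = 5 (factor: -34076568 = −(17^5 · 24); the sign does not affect v_p). Step 3 — |x − y|_17 = 17^{-5} = 1/1419857.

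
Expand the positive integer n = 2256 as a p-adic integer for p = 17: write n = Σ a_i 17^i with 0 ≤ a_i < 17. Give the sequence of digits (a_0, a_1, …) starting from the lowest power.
(a_0, a_1, …) = (12, 13, 7)

Repeated division by 17 gives the digits low-to-high: 2256 = 12 + 13·17^1 + 7·17^2. Digit sequence: (12, 13, 7).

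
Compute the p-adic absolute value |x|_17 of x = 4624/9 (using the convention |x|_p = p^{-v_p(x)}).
|4624/9|_17 = 1/289

Step 1 — compute v_17(x) by factoring powers of 17 out of the numerator and denominator: v_17(4624/9) = 2. Step 2 — apply |x|_p = p^{-v_p(x)} = 17^{-2} = 1/289.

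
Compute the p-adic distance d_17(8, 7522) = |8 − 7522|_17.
d_17(8, 7522) = 1/289

Step 1 — x − y = 8 − 7522 = -7514. Step 2 — v_17(-7514) = 2 (factor: -7514 = −(17^2 · 26); the sign does not affect v_p). Step 3 — |x − y|_17 = 17^{-2} = 1/289.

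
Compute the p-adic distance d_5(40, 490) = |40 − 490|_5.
d_5(40, 490) = 1/25

Step 1 — x − y = 40 − 490 = -450. Step 2 — v_5(-450) = 2 (factor: -450 = −(5^2 · 18); the sign does not affect v_p). Step 3 — |x − y|_5 = 5^{-2} = 1/25.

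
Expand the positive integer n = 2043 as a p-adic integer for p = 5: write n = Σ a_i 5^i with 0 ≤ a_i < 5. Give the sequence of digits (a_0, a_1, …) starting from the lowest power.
(a_0, a_1, …) = (3, 3, 1, 1, 3)

Repeated division by 5 gives the digits low-to-high: 2043 = 3 + 3·5^1 + 1·5^2 + 1·5^3 + 3·5^4. Digit sequence: (3, 3, 1, 1, 3).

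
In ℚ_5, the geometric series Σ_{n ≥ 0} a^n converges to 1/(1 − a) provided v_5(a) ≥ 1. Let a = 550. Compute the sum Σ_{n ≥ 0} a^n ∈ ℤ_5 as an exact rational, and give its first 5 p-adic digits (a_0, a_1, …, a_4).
Σ a^n = 1/(1 − a) = -1/549;  first 5 digits = (1, 0, 2, 4, 4)

v_5(a) = 2 ≥ 1, so the series converges in ℤ_5 to 1/(1 − a) = 1/(1 − 550) = -1/549. Expand this rational in ℤ_5: compute digits iteratively via d_i = x_i mod 5, x_{i+1} = (x_i − d_i)/5. The first 5 digits are (1, 0, 2, 4, 4).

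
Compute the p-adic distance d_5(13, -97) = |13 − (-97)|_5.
d_5(13, -97) = 1/5

Step 1 — x − y = 13 − (-97) = 110. Step 2 — v_5(110) = 1 (factor: 110 = (5^1 · 22); the sign does not affect v_p). Step 3 — |x − y|_5 = 5^{-1} = 1/5.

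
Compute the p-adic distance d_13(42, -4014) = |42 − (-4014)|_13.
d_13(42, -4014) = 1/169

Step 1 — x − y = 42 − (-4014) = 4056. Step 2 — v_13(4056) = 2 (factor: 4056 = (13^2 · 24); the sign does not affect v_p). Step 3 — |x − y|_13 = 13^{-2} = 1/169.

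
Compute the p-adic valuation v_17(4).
v_17(4) = 0

v_17(n) is the largest exponent k such that 17^k divides n. Factor out: 4 = 17^0 · 4. (Sign doesn't affect v_p.) So v_17(4) = 0.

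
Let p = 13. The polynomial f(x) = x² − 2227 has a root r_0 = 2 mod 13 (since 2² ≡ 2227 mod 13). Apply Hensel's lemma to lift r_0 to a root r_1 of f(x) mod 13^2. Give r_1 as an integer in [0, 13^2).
r_1 = 93 (mod 169)

Hensel's recurrence: r_{i+1} = r_i − f(r_i)·(f′(r_i))^{-1} mod 13^{i+2}, with f′(x) = 2x. Iterate:
  r_0 = 2 (mod 13)
  r_1 = 93 (mod 169)
Final: r_1 = 93, and one checks f(r_1) ≡ 0 mod 13^2.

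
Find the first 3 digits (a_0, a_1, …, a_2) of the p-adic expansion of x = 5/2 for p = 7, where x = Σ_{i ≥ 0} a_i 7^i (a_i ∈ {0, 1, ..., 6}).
(a_0, …, a_2) = (6, 3, 3)

v_7(5/2) = 0 (numerator and denominator both coprime to 7), so x ∈ ℤ_7^×. Compute digits iteratively via a_i = x_i mod 7, x_{i+1} = (x_i − a_i)/7, with x_0 = x:
  x_0 = 5/2;  a_0 = 6;  x_1 = (x_0 − 6)/7 = -1/2
  x_1 = -1/2;  a_1 = 3;  x_2 = (x_1 − 3)/7 = -1/2
  x_2 = -1/2;  a_2 = 3;  x_3 = (x_2 − 3)/7 = -1/2
Digits: (6, 3, 3).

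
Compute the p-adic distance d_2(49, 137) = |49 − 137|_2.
d_2(49, 137) = 1/8

Step 1 — x − y = 49 − 137 = -88. Step 2 — v_2(-88) = 3 (factor: -88 = −(2^3 · 11); the sign does not affect v_p). Step 3 — |x − y|_2 = 2^{-3} = 1/8.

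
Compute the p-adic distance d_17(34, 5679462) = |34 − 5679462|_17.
d_17(34, 5679462) = 1/1419857

Step 1 — x − y = 34 − 5679462 = -5679428. Step 2 — v_17(-5679428) = 5 (factor: -5679428 = −(17^5 · 4); the sign does not affect v_p). Step 3 — |x − y|_17 = 17^{-5} = 1/1419857.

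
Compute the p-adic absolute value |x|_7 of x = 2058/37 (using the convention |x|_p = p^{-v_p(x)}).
|2058/37|_7 = 1/343

Step 1 — compute v_7(x) by factoring powers of 7 out of the numerator and denominator: v_7(2058/37) = 3. Step 2 — apply |x|_p = p^{-v_p(x)} = 7^{-3} = 1/343.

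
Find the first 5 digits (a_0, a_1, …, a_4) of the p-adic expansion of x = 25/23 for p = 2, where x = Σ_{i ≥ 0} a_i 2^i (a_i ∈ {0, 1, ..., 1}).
(a_0, …, a_4) = (1, 1, 1, 1, 0)

v_2(25/23) = 0 (numerator and denominator both coprime to 2), so x ∈ ℤ_2^×. Compute digits iteratively via a_i = x_i mod 2, x_{i+1} = (x_i − a_i)/2, with x_0 = x:
  x_0 = 25/23;  a_0 = 1;  x_1 = (x_0 − 1)/2 = 1/23
  x_1 = 1/23;  a_1 = 1;  x_2 = (x_1 − 1)/2 = -11/23
  x_2 = -11/23;  a_2 = 1;  x_3 = (x_2 − 1)/2 = -17/23
  x_3 = -17/23;  a_3 = 1;  x_4 = (x_3 − 1)/2 = -20/23
  x_4 = -20/23;  a_4 = 0;  x_5 = (x_4 − 0)/2 = -10/23
Digits: (1, 1, 1, 1, 0).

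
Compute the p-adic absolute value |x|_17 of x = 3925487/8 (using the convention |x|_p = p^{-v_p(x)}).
|3925487/8|_17 = 1/83521

Step 1 — compute v_17(x) by factoring powers of 17 out of the numerator and denominator: v_17(3925487/8) = 4. Step 2 — apply |x|_p = p^{-v_p(x)} = 17^{-4} = 1/83521.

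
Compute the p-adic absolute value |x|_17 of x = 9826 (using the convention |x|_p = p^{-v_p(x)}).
|9826|_17 = 1/4913

Step 1 — compute v_17(x) by factoring powers of 17 out of the numerator and denominator: v_17(9826) = 3. Step 2 — apply |x|_p = p^{-v_p(x)} = 17^{-3} = 1/4913.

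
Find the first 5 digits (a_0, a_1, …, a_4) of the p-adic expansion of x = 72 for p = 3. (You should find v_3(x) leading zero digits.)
(a_0, …, a_4) = (0, 0, 2, 2, 0)

v_3(72) = 2, so a_0 = ... = a_1 = 0. Factor out: x = 3^2 · u with u = 8 a unit in ℤ_3. Expand u iteratively via a_{v+i} = u_i mod 3, u_{i+1} = (u_i − a_{v+i})/3:
  u_0 = 8;  a_2 = 2;  u_1 = (u_0 − 2)/3 = 2
  u_1 = 2;  a_3 = 2;  u_2 = (u_1 − 2)/3 = 0
  u_2 = 0;  a_4 = 0;  u_3 = (u_2 − 0)/3 = 0
Digits: (0, 0, 2, 2, 0).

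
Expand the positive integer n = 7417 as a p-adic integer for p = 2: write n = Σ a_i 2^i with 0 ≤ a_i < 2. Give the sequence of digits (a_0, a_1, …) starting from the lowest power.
(a_0, a_1, …) = (1, 0, 0, 1, 1, 1, 1, 1, 0, 0, 1, 1, 1)

Repeated division by 2 gives the digits low-to-high: 7417 = 1 + 1·2^3 + 1·2^4 + 1·2^5 + 1·2^6 + 1·2^7 + 1·2^10 + 1·2^11 + 1·2^12. Digit sequence: (1, 0, 0, 1, 1, 1, 1, 1, 0, 0, 1, 1, 1).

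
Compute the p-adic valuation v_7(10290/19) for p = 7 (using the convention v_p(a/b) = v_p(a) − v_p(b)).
v_7(10290/19) = 3

Factor powers of 7 from the numerator and denominator of the reduced fraction: 10290 = 7^3 · 30 and 19 = 7^0 · 19. Apply v_p(a/b) = v_p(a) − v_p(b): v_7(10290/19) = 3 − 0 = 3.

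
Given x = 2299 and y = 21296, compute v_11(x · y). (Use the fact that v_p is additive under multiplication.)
v_11(48959504) = 5

v_p(x) = 2 (factor: 2299 = 11^2 · 19); v_p(y) = 3 (factor: 21296 = 11^3 · 16). Additivity: v_p(xy) = v_p(x) + v_p(y) = 2 + 3 = 5. (Direct check: xy = 48959504 = 11^5 · (304).)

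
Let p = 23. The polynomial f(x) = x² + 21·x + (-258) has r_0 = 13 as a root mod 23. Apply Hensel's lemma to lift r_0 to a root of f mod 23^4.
r_3 = 193443 (mod 279841)

Hensel: r_{i+1} = r_i − f(r_i)·(f′(r_i))^{-1} mod 23^{i+2}, f′(x) = 2x + 21. Iterate:
  r_0 = 13 (mod 23)
  r_1 = 358 (mod 529)
  r_2 = 10938 (mod 12167)
  r_3 = 193443 (mod 279841)
Final: r = 193443 satisfies f(r) ≡ 0 mod 23^4.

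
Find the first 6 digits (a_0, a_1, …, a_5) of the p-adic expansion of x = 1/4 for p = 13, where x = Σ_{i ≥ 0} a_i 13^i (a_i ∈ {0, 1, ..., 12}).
(a_0, …, a_5) = (10, 9, 9, 9, 9, 9)

v_13(1/4) = 0 (numerator and denominator both coprime to 13), so x ∈ ℤ_13^×. Compute digits iteratively via a_i = x_i mod 13, x_{i+1} = (x_i − a_i)/13, with x_0 = x:
  x_0 = 1/4;  a_0 = 10;  x_1 = (x_0 − 10)/13 = -3/4
  x_1 = -3/4;  a_1 = 9;  x_2 = (x_1 − 9)/13 = -3/4
  x_2 = -3/4;  a_2 = 9;  x_3 = (x_2 − 9)/13 = -3/4
  x_3 = -3/4;  a_3 = 9;  x_4 = (x_3 − 9)/13 = -3/4
  x_4 = -3/4;  a_4 = 9;  x_5 = (x_4 − 9)/13 = -3/4
  x_5 = -3/4;  a_5 = 9;  x_6 = (x_5 − 9)/13 = -3/4
Digits: (10, 9, 9, 9, 9, 9).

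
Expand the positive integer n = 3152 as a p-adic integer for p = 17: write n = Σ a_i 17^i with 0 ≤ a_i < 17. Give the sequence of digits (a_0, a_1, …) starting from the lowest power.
(a_0, a_1, …) = (7, 15, 10)

Repeated division by 17 gives the digits low-to-high: 3152 = 7 + 15·17^1 + 10·17^2. Digit sequence: (7, 15, 10).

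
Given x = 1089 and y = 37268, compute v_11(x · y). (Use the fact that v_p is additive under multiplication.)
v_11(40584852) = 5

v_p(x) = 2 (factor: 1089 = 11^2 · 9); v_p(y) = 3 (factor: 37268 = 11^3 · 28). Additivity: v_p(xy) = v_p(x) + v_p(y) = 2 + 3 = 5. (Direct check: xy = 40584852 = 11^5 · (252).)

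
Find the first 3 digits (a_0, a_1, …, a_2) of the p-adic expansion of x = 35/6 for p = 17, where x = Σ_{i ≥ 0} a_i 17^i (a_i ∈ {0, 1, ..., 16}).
(a_0, …, a_2) = (3, 3, 14)

v_17(35/6) = 0 (numerator and denominator both coprime to 17), so x ∈ ℤ_17^×. Compute digits iteratively via a_i = x_i mod 17, x_{i+1} = (x_i − a_i)/17, with x_0 = x:
  x_0 = 35/6;  a_0 = 3;  x_1 = (x_0 − 3)/17 = 1/6
  x_1 = 1/6;  a_1 = 3;  x_2 = (x_1 − 3)/17 = -1/6
  x_2 = -1/6;  a_2 = 14;  x_3 = (x_2 − 14)/17 = -5/6
Digits: (3, 3, 14).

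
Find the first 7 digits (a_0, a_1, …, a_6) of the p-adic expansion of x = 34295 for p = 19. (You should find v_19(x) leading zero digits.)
(a_0, …, a_6) = (0, 0, 0, 5, 0, 0, 0)

v_19(34295) = 3, so a_0 = ... = a_2 = 0. Factor out: x = 19^3 · u with u = 5 a unit in ℤ_19. Expand u iteratively via a_{v+i} = u_i mod 19, u_{i+1} = (u_i − a_{v+i})/19:
  u_0 = 5;  a_3 = 5;  u_1 = (u_0 − 5)/19 = 0
  u_1 = 0;  a_4 = 0;  u_2 = (u_1 − 0)/19 = 0
  u_2 = 0;  a_5 = 0;  u_3 = (u_2 − 0)/19 = 0
  u_3 = 0;  a_6 = 0;  u_4 = (u_3 − 0)/19 = 0
Digits: (0, 0, 0, 5, 0, 0, 0).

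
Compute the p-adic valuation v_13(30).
v_13(30) = 0

v_13(n) is the largest exponent k such that 13^k divides n. Factor out: 30 = 13^0 · 30. (Sign doesn't affect v_p.) So v_13(30) = 0.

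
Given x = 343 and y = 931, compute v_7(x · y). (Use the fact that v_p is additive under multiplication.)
v_7(319333) = 5

v_p(x) = 3 (factor: 343 = 7^3 · 1); v_p(y) = 2 (factor: 931 = 7^2 · 19). Additivity: v_p(xy) = v_p(x) + v_p(y) = 3 + 2 = 5. (Direct check: xy = 319333 = 7^5 · (19).)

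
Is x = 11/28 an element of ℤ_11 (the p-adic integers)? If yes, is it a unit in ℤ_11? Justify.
x ∈ ℤ_11 but not a unit; v_11(x) = 1 > 0

ℤ_11 = {x ∈ ℚ_11 : v_11(x) ≥ 0} and ℤ_11^× = {x ∈ ℤ_11 : v_11(x) = 0}. Here v_11(11/28) = v_11(num) − v_11(den) = 1; compare against these criteria.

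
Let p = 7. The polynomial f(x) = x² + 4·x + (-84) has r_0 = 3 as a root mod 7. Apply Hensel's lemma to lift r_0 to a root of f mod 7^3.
r_2 = 171 (mod 343)

Hensel: r_{i+1} = r_i − f(r_i)·(f′(r_i))^{-1} mod 7^{i+2}, f′(x) = 2x + 4. Iterate:
  r_0 = 3 (mod 7)
  r_1 = 24 (mod 49)
  r_2 = 171 (mod 343)
Final: r = 171 satisfies f(r) ≡ 0 mod 7^3.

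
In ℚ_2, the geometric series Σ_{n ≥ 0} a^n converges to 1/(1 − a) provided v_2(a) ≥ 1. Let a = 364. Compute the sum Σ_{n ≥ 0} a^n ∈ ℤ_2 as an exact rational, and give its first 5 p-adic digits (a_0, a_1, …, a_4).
Σ a^n = 1/(1 − a) = -1/363;  first 5 digits = (1, 0, 1, 1, 1)

v_2(a) = 2 ≥ 1, so the series converges in ℤ_2 to 1/(1 − a) = 1/(1 − 364) = -1/363. Expand this rational in ℤ_2: compute digits iteratively via d_i = x_i mod 2, x_{i+1} = (x_i − d_i)/2. The first 5 digits are (1, 0, 1, 1, 1).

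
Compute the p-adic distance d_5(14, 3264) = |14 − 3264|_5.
d_5(14, 3264) = 1/125

Step 1 — x − y = 14 − 3264 = -3250. Step 2 — v_5(-3250) = 3 (factor: -3250 = −(5^3 · 26); the sign does not affect v_p). Step 3 — |x − y|_5 = 5^{-3} = 1/125.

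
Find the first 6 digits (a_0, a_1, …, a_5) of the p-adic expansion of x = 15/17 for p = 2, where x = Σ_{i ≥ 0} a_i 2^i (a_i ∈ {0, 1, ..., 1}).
(a_0, …, a_5) = (1, 1, 1, 1, 1, 0)

v_2(15/17) = 0 (numerator and denominator both coprime to 2), so x ∈ ℤ_2^×. Compute digits iteratively via a_i = x_i mod 2, x_{i+1} = (x_i − a_i)/2, with x_0 = x:
  x_0 = 15/17;  a_0 = 1;  x_1 = (x_0 − 1)/2 = -1/17
  x_1 = -1/17;  a_1 = 1;  x_2 = (x_1 − 1)/2 = -9/17
  x_2 = -9/17;  a_2 = 1;  x_3 = (x_2 − 1)/2 = -13/17
  x_3 = -13/17;  a_3 = 1;  x_4 = (x_3 − 1)/2 = -15/17
  x_4 = -15/17;  a_4 = 1;  x_5 = (x_4 − 1)/2 = -16/17
  x_5 = -16/17;  a_5 = 0;  x_6 = (x_5 − 0)/2 = -8/17
Digits: (1, 1, 1, 1, 1, 0).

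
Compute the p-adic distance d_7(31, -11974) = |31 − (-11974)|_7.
d_7(31, -11974) = 1/2401

Step 1 — x − y = 31 − (-11974) = 12005. Step 2 — v_7(12005) = 4 (factor: 12005 = (7^4 · 5); the sign does not affect v_p). Step 3 — |x − y|_7 = 7^{-4} = 1/2401.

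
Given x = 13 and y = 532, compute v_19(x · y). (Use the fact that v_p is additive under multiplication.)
v_19(6916) = 1

v_p(x) = 0 (factor: 13 = 19^0 · 13); v_p(y) = 1 (factor: 532 = 19^1 · 28). Additivity: v_p(xy) = v_p(x) + v_p(y) = 0 + 1 = 1. (Direct check: xy = 6916 = 19^1 · (364).)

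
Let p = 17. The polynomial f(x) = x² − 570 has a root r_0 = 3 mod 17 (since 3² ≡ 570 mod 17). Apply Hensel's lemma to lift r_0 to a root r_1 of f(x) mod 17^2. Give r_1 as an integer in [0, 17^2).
r_1 = 241 (mod 289)

Hensel's recurrence: r_{i+1} = r_i − f(r_i)·(f′(r_i))^{-1} mod 17^{i+2}, with f′(x) = 2x. Iterate:
  r_0 = 3 (mod 17)
  r_1 = 241 (mod 289)
Final: r_1 = 241, and one checks f(r_1) ≡ 0 mod 17^2.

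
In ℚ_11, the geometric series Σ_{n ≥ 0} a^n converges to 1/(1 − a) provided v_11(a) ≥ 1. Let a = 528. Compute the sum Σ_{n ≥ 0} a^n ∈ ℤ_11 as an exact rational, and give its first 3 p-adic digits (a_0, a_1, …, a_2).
Σ a^n = 1/(1 − a) = -1/527;  first 3 digits = (1, 4, 9)

v_11(a) = 1 ≥ 1, so the series converges in ℤ_11 to 1/(1 − a) = 1/(1 − 528) = -1/527. Expand this rational in ℤ_11: compute digits iteratively via d_i = x_i mod 11, x_{i+1} = (x_i − d_i)/11. The first 3 digits are (1, 4, 9).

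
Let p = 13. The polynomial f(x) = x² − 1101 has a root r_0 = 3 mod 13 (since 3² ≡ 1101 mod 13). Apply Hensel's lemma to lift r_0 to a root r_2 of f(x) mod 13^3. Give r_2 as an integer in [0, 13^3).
r_2 = 523 (mod 2197)

Hensel's recurrence: r_{i+1} = r_i − f(r_i)·(f′(r_i))^{-1} mod 13^{i+2}, with f′(x) = 2x. Iterate:
  r_0 = 3 (mod 13)
  r_1 = 16 (mod 169)
  r_2 = 523 (mod 2197)
Final: r_2 = 523, and one checks f(r_2) ≡ 0 mod 13^3.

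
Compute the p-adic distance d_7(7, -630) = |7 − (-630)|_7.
d_7(7, -630) = 1/49

Step 1 — x − y = 7 − (-630) = 637. Step 2 — v_7(637) = 2 (factor: 637 = (7^2 · 13); the sign does not affect v_p). Step 3 — |x − y|_7 = 7^{-2} = 1/49.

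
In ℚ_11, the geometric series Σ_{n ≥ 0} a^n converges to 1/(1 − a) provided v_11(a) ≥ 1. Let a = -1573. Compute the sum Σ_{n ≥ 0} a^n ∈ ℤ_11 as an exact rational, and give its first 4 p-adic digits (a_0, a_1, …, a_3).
Σ a^n = 1/(1 − a) = 1/1574;  first 4 digits = (1, 0, 9, 9)

v_11(a) = 2 ≥ 1, so the series converges in ℤ_11 to 1/(1 − a) = 1/(1 − (-1573)) = 1/1574. Expand this rational in ℤ_11: compute digits iteratively via d_i = x_i mod 11, x_{i+1} = (x_i − d_i)/11. The first 4 digits are (1, 0, 9, 9).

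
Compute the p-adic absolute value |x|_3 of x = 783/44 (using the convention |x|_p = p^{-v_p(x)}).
|783/44|_3 = 1/27

Step 1 — compute v_3(x) by factoring powers of 3 out of the numerator and denominator: v_3(783/44) = 3. Step 2 — apply |x|_p = p^{-v_p(x)} = 3^{-3} = 1/27.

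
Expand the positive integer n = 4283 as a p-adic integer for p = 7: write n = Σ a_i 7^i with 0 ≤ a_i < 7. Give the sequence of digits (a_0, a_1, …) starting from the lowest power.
(a_0, a_1, …) = (6, 2, 3, 5, 1)

Repeated division by 7 gives the digits low-to-high: 4283 = 6 + 2·7^1 + 3·7^2 + 5·7^3 + 1·7^4. Digit sequence: (6, 2, 3, 5, 1).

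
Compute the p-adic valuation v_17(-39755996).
v_17(-39755996) = 5

v_17(n) is the largest exponent k such that 17^k divides n. Factor out: -39755996 = -17^5 · 28. (Sign doesn't affect v_p.) So v_17(-39755996) = 5.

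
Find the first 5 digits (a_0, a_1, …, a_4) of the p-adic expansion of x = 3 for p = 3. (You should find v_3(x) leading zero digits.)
(a_0, …, a_4) = (0, 1, 0, 0, 0)

v_3(3) = 1, so a_0 = ... = a_0 = 0. Factor out: x = 3^1 · u with u = 1 a unit in ℤ_3. Expand u iteratively via a_{v+i} = u_i mod 3, u_{i+1} = (u_i − a_{v+i})/3:
  u_0 = 1;  a_1 = 1;  u_1 = (u_0 − 1)/3 = 0
  u_1 = 0;  a_2 = 0;  u_2 = (u_1 − 0)/3 = 0
  u_2 = 0;  a_3 = 0;  u_3 = (u_2 − 0)/3 = 0
  u_3 = 0;  a_4 = 0;  u_4 = (u_3 − 0)/3 = 0
Digits: (0, 1, 0, 0, 0).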